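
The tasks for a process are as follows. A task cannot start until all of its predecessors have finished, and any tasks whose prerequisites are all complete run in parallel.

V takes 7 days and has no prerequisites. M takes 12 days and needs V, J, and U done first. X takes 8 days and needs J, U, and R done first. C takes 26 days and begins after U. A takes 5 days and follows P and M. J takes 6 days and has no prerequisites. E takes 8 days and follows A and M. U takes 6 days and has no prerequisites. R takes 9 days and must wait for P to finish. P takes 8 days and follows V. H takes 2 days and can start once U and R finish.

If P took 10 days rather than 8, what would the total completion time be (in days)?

The binding path is V→P→R→X = 7+8+9+8 = 32; finish at 32 days.
P lies on that path, so at 10 days the path becomes 34 days.
That remains the longest chain; total 34 days.

34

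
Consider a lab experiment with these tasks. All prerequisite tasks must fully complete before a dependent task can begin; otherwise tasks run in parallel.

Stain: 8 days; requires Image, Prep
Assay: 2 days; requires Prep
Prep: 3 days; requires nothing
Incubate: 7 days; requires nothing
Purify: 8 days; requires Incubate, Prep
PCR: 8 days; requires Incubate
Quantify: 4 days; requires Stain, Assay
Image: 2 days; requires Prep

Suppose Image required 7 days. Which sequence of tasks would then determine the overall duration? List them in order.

Critical path before the change: Prep→Image→Stain→Quantify = 3+2+8+4 = 17 giving 17 days.
Image lies on that path, so at 7 days the path becomes 22 days.
The critical path is still Prep→Image→Stain→Quantify; finish is now 22 days.

Prep, Image, Stain, Quantify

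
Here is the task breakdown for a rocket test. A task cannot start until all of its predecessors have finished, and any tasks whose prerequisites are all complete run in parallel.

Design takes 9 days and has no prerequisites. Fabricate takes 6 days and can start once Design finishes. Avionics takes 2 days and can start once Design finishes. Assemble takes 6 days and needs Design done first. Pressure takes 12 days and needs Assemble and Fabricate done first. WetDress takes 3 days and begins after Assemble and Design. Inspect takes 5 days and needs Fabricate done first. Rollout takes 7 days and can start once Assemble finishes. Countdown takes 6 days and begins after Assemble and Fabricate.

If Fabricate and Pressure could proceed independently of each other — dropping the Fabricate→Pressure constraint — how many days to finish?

Original critical path: Design→Fabricate→Pressure = 9+6+12 = 27 ⇒ 27 days.
Dropping Fabricate→Pressure doesn't change Pressure's earliest start (15); another predecessor still binds.
After: Design→Assemble→Pressure = 9+6+12 = 27 → 27 days.

27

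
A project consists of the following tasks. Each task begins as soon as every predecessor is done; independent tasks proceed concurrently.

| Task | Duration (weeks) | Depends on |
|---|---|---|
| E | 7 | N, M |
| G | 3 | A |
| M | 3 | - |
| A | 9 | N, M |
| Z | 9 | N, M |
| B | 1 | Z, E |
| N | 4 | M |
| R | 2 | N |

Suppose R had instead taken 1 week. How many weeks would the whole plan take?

Baseline: M→N→A→G = 3+4+9+3 = 19 → 19 weeks.
The longest path through R is only 9 weeks, so R has float 10.
The critical path is still M→N→A→G; finish is now 19 weeks.

19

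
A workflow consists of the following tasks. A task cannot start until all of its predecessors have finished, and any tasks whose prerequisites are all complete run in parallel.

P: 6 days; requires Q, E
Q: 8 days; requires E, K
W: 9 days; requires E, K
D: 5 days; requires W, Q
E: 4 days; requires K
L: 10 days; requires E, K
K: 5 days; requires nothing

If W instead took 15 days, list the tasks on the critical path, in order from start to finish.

Actual critical path: K→E→W→D = 5+4+9+5 = 23 ⇒ 23 days.
W is on the critical path; changing it to 15 makes that path 29 days.
No other chain overtakes it, so the finish is 29 days.

K, E, W, D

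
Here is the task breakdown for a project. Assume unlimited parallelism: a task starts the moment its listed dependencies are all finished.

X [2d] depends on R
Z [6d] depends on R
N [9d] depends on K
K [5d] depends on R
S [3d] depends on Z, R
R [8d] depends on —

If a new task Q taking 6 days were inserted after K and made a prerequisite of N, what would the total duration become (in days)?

28

Originally the job takes 22 days.
With Q inserted, N now waits for max(K, Q).
New critical path: R→K→Q→N = 8+5+6+9 = 28 ⇒ 28 days.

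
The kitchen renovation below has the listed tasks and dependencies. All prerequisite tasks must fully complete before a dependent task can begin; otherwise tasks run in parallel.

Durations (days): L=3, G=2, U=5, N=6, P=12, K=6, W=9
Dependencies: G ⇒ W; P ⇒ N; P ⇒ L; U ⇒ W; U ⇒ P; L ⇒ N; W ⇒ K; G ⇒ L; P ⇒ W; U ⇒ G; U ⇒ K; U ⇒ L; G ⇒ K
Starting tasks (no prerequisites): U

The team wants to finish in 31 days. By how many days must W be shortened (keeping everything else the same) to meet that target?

Current finish: 32 days; target: 31.
W is on every critical path, so each day cut from W cuts the finish by one (this holds down to a finish of 26).
Need 32 − 31 = 1 day off W → W becomes 8 days, finish becomes 31.

1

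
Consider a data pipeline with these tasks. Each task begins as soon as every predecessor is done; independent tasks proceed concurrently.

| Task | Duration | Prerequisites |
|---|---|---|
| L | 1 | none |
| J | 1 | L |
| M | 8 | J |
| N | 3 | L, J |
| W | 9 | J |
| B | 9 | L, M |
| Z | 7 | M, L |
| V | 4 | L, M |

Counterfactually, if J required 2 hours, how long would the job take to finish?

Baseline: L→J→M→B = 1+1+8+9 = 19 → 19 hours.
J lies on that path, so at 2 hours the path becomes 20 hours.
That remains the longest chain; total 20 hours.

20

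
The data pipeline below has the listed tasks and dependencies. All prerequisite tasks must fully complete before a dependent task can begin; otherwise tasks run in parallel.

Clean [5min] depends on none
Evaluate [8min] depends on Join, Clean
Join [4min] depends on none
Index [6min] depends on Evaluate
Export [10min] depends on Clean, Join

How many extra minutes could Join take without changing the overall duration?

Clean→Evaluate→Index = 5+8+6 = 19 sets the makespan at 19 minutes.
The longest chain containing Join totals 18 minutes.
Slack of Join = 1 − 0 = 1 minute.

1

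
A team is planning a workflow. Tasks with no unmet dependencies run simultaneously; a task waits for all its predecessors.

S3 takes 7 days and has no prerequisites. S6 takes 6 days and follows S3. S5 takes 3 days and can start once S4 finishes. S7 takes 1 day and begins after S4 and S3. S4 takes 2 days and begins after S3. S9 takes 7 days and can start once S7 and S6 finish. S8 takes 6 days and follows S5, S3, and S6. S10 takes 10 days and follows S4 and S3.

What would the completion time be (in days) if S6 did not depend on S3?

19

Before: longest chain S3→S6→S9 = 7+6+7 = 20, finish 20.
Without S3→S6, S6's earliest start moves from 7 to 0.
New critical path: S3→S4→S10 = 7+2+10 = 19 ⇒ 19 days.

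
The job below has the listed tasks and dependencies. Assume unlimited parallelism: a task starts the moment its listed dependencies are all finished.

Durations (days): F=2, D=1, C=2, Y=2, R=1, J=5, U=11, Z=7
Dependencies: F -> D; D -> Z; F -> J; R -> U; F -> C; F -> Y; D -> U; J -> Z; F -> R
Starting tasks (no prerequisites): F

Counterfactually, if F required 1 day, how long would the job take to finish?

13

Actual critical path: F→D→U = 2+1+11 = 14 ⇒ 14 days.
F lies on that path, so at 1 day the path becomes 13 days.
No other chain overtakes it, so the finish is 13 days.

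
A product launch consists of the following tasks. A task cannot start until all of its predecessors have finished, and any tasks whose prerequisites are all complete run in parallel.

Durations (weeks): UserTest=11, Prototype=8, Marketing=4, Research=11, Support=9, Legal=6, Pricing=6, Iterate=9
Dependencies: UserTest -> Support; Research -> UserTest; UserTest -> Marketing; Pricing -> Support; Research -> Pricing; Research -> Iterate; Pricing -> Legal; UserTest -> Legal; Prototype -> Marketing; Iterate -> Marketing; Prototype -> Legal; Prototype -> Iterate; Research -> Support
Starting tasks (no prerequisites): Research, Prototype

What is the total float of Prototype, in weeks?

Critical path: Research→UserTest→Support = 11+11+9 = 31, so the finish is 31 weeks.
The longest chain containing Prototype totals 21 weeks.
Slack of Prototype = 10 − 0 = 10 weeks.

10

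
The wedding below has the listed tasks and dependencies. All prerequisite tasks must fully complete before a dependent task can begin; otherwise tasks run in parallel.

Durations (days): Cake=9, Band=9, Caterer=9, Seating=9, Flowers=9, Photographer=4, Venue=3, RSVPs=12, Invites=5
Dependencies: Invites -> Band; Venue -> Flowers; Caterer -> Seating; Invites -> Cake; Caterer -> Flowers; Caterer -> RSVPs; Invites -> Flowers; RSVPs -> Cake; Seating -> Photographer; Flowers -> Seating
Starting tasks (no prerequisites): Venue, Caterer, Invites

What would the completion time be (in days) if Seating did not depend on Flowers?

30

Before: longest chain Caterer→Flowers→Seating→Photographer = 9+9+9+4 = 31, finish 31.
Without Flowers→Seating, Seating's earliest start moves from 18 to 9.
After: Caterer→RSVPs→Cake = 9+12+9 = 30 → 30 days.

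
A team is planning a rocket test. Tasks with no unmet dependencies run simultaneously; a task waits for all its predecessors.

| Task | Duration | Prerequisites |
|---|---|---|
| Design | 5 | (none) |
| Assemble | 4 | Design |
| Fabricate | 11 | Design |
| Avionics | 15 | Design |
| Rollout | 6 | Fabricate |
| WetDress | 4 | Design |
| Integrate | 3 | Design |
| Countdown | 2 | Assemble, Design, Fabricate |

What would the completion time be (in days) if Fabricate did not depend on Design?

Before: longest chain Design→Fabricate→Rollout = 5+11+6 = 22, finish 22.
Without Design→Fabricate, Fabricate's earliest start moves from 5 to 0.
The longest chain is now Design→Avionics = 5+15 = 20, so the job takes 20 days.

20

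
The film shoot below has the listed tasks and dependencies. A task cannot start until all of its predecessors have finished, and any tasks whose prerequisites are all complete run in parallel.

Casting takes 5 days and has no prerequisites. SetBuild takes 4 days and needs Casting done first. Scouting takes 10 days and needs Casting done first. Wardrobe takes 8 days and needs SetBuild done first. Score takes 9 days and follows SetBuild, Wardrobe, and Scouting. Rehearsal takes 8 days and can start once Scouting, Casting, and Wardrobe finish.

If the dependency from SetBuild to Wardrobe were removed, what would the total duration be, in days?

Before: longest chain Casting→SetBuild→Wardrobe→Score = 5+4+8+9 = 26, finish 26.
Without SetBuild→Wardrobe, Wardrobe's earliest start moves from 9 to 0.
New critical path: Casting→Scouting→Score = 5+10+9 = 24 ⇒ 24 days.

24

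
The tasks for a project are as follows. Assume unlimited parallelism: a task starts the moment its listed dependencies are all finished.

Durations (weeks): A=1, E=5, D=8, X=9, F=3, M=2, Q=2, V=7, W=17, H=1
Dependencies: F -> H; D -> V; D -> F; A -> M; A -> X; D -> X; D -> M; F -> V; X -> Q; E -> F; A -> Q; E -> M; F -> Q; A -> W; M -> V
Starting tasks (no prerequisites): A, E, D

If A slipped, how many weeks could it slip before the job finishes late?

1

D→X→Q = 8+9+2 = 19 sets the makespan at 19 weeks.
The longest chain containing A totals 18 weeks.
So A can slip 2 − 1 = 1 week.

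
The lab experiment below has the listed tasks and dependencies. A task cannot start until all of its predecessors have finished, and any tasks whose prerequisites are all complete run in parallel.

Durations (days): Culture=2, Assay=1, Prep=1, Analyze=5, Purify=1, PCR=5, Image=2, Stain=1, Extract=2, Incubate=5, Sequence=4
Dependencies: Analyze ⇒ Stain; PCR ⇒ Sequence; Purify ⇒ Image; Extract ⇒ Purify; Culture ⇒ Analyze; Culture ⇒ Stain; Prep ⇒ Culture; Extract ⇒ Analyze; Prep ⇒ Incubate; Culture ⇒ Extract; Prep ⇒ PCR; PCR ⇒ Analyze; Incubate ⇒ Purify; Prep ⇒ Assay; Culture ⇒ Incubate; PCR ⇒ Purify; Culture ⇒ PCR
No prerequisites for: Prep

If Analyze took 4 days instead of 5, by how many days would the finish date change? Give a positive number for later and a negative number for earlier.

The binding path is Prep→Culture→PCR→Analyze→Stain = 1+2+5+5+1 = 14; finish at 14 days.
Analyze lies on that path, so at 4 days the path becomes 13 days.
That remains the longest chain; total 13 days.
Change in finish: 13 − 14 = -1 days.

-1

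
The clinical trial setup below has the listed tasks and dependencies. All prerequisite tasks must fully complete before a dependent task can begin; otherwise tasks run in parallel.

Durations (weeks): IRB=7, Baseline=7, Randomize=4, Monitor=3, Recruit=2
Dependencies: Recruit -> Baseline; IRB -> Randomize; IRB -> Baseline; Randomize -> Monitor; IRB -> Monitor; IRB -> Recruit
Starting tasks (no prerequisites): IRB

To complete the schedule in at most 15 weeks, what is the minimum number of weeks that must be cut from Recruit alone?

1

Current finish: 16 weeks; target: 15.
Recruit is on every critical path, so each week cut from Recruit cuts the finish by one (this holds down to a finish of 15).
Need 16 − 15 = 1 week off Recruit → Recruit becomes 1 week, finish becomes 15.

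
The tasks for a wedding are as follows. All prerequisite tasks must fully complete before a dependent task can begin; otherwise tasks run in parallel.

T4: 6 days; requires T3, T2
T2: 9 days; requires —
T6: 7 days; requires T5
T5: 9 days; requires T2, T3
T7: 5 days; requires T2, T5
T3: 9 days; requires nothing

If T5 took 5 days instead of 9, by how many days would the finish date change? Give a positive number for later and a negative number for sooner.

-4

Baseline: T2→T5→T6 = 9+9+7 = 25 → 25 days.
T5 lies on that path, so at 5 days the path becomes 21 days.
The critical path is still T2→T5→T6; finish is now 21 days.
Change in finish: 21 − 25 = -4 days.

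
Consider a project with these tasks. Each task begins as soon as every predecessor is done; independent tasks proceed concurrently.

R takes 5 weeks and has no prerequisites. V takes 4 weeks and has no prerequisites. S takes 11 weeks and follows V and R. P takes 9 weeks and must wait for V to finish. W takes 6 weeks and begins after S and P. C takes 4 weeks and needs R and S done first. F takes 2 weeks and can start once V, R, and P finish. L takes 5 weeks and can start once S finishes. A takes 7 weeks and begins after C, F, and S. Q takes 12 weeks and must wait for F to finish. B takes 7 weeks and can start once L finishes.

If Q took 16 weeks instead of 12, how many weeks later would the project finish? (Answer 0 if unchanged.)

As given, the longest chain is R→S→L→B = 5+11+5+7 = 28, so the finish is 28 weeks.
Q is off the critical path — its longest chain is 27 weeks, giving 1 of slack.
Now V→P→F→Q = 4+9+2+16 = 31 is longest, so the finish becomes 31 weeks.
Change in finish: 31 − 28 = +3 weeks.

3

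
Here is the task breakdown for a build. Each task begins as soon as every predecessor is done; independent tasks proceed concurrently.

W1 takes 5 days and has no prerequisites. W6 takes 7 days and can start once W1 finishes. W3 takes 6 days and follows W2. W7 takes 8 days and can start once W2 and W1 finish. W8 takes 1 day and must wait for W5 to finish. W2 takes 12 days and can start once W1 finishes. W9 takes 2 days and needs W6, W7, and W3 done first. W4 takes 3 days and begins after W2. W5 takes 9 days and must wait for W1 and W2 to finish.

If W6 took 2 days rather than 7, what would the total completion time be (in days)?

27

Baseline: W1→W2→W5→W8 = 5+12+9+1 = 27 → 27 days.
The longest path through W6 is only 14 days, so W6 has float 13.
No other chain overtakes it, so the finish is 27 days.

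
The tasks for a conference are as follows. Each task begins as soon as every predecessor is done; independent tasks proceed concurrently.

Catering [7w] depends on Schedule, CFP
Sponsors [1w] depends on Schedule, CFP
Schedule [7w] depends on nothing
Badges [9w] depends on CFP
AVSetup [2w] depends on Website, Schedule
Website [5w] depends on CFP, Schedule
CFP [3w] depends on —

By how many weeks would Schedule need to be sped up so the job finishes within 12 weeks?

2

Current finish: 14 weeks; target: 12.
Schedule is on every critical path, so each week cut from Schedule cuts the finish by one (this holds down to a finish of 12).
Need 14 − 12 = 2 weeks off Schedule → Schedule becomes 5 weeks, finish becomes 12.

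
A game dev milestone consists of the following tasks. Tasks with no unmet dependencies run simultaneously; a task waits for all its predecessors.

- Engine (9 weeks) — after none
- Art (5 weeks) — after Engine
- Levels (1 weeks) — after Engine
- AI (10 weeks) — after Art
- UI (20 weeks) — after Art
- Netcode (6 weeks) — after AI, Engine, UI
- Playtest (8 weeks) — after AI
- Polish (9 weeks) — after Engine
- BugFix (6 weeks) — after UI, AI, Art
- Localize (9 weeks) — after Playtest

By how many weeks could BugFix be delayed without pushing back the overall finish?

The longest chain is Engine→Art→AI→Playtest→Localize = 9+5+10+8+9 = 41; overall finish 41 weeks.
Longest path through BugFix: 40 weeks (earliest finish 40, latest finish 41).
So BugFix can slip 41 − 40 = 1 week.

1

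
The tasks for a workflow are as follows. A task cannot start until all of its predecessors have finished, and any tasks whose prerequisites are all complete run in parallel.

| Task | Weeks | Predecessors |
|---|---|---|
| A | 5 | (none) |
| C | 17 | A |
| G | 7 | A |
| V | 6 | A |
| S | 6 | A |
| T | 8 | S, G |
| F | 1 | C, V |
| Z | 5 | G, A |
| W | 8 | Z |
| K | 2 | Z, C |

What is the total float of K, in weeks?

1

The longest chain is A→G→Z→W = 5+7+5+8 = 25; overall finish 25 weeks.
The longest chain containing K totals 24 weeks.
Float = 25 − 24 = 1.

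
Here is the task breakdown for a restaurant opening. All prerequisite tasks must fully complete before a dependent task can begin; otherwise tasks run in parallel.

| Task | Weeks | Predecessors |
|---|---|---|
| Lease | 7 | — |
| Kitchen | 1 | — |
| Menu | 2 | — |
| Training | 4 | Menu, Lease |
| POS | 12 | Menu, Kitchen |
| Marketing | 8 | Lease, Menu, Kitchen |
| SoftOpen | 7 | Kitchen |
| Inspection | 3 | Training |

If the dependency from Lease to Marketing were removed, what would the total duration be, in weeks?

Original critical path: Lease→Marketing = 7+8 = 15 ⇒ 15 weeks.
Without Lease→Marketing, Marketing's earliest start moves from 7 to 2.
After: Lease→Training→Inspection = 7+4+3 = 14 → 14 weeks.

14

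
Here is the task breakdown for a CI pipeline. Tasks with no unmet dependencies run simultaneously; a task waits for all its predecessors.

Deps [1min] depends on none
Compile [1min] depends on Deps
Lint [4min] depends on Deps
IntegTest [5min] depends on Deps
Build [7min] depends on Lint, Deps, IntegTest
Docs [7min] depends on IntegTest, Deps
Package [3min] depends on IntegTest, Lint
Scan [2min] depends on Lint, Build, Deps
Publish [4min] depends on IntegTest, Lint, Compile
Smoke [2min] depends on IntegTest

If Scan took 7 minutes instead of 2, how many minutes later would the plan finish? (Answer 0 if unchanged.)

5

Critical path before the change: Deps→IntegTest→Build→Scan = 1+5+7+2 = 15 giving 15 minutes.
Since Scan is critical, the +5 change carries straight to that chain (now 20 minutes).
That remains the longest chain; total 20 minutes.
Change in finish: 20 − 15 = +5 minutes.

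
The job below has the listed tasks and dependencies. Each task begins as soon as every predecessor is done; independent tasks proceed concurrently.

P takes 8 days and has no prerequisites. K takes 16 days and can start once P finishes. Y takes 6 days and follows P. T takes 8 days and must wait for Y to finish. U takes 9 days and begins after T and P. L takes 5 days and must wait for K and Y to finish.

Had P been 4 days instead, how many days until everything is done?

As given, the longest chain is P→Y→T→U = 8+6+8+9 = 31, so the finish is 31 days.
P is on the critical path; changing it to 4 makes that path 27 days.
That remains the longest chain; total 27 days.

27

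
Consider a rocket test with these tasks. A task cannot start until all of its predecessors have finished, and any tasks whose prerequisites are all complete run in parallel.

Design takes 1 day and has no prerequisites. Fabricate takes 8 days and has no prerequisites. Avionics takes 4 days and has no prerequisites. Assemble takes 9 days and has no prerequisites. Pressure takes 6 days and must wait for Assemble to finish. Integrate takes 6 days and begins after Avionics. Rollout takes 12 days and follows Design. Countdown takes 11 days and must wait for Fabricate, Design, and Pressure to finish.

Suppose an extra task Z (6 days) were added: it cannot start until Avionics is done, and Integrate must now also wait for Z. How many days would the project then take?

26

Originally the project takes 26 days.
With Z inserted, Integrate now waits for max(Avionics, Z).
New critical path: Assemble→Pressure→Countdown = 9+6+11 = 26 ⇒ 26 days.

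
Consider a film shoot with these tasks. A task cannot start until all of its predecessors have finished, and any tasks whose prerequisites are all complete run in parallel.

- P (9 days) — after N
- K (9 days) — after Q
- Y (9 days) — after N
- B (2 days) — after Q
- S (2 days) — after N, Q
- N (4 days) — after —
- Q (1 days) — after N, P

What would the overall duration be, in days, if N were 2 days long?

21

Critical path before the change: N→P→Q→K = 4+9+1+9 = 23 giving 23 days.
N is on the critical path; changing it to 2 makes that path 21 days.
No other chain overtakes it, so the finish is 21 days.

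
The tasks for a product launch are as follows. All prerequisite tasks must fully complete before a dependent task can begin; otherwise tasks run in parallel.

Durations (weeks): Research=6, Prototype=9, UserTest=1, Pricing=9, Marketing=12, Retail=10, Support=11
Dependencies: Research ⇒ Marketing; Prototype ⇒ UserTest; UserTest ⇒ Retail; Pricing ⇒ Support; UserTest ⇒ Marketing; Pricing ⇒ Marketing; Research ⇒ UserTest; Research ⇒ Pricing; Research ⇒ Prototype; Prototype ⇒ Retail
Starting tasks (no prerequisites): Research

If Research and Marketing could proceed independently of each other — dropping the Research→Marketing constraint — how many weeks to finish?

With the dependency in place, Research→Prototype→UserTest→Marketing = 6+9+1+12 = 28 sets the finish at 28 weeks.
Dropping Research→Marketing doesn't change Marketing's earliest start (16); another predecessor still binds.
After: Research→Prototype→UserTest→Marketing = 6+9+1+12 = 28 → 28 weeks.

28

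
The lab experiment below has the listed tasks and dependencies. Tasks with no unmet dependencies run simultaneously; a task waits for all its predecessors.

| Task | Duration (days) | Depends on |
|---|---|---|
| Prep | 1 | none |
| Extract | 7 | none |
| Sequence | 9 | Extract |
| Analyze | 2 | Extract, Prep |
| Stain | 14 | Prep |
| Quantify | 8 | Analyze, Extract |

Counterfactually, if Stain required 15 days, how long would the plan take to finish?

17

Critical path before the change: Extract→Analyze→Quantify = 7+2+8 = 17 giving 17 days.
Stain has 2 days of float (longest path through it is 15).
No other chain overtakes it, so the finish is 17 days.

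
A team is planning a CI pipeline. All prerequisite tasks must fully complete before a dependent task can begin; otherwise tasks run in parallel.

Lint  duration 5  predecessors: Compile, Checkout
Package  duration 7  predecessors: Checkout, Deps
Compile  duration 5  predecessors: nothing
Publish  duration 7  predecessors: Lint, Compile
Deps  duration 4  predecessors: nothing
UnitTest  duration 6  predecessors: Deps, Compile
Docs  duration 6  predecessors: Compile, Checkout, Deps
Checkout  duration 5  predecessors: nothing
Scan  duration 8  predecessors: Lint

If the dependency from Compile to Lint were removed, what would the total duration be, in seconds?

18

With the dependency in place, Checkout→Lint→Scan = 5+5+8 = 18 sets the finish at 18 seconds.
Dropping Compile→Lint doesn't change Lint's earliest start (5); another predecessor still binds.
After: Checkout→Lint→Scan = 5+5+8 = 18 → 18 seconds.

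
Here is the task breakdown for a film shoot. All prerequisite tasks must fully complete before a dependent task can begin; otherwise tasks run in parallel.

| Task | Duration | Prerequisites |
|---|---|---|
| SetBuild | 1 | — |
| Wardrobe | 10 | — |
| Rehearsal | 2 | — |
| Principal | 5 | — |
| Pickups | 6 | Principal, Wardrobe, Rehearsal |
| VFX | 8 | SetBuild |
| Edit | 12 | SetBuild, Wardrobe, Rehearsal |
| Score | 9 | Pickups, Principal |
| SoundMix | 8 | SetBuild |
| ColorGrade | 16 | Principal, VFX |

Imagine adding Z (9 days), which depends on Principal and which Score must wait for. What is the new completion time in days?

Originally the schedule takes 25 days.
With Z inserted, Score now waits for max(Pickups, Principal, Z).
New critical path: SetBuild→VFX→ColorGrade = 1+8+16 = 25 ⇒ 25 days.

25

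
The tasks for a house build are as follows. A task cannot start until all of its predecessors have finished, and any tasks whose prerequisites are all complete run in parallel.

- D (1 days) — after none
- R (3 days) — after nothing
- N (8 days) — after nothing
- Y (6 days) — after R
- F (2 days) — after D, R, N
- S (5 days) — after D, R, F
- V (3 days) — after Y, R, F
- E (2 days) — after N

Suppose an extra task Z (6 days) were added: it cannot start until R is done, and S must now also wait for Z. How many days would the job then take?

15

Originally the job takes 15 days.
With Z inserted, S now waits for max(D, R, F, Z).
New critical path: N→F→S = 8+2+5 = 15 ⇒ 15 days.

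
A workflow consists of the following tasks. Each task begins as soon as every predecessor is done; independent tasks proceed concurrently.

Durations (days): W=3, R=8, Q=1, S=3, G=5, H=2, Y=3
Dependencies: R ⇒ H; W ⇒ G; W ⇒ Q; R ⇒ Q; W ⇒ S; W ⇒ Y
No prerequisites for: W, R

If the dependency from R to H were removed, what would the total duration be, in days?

With the dependency in place, R→H = 8+2 = 10 sets the finish at 10 days.
Without R→H, H's earliest start moves from 8 to 0.
The longest chain is now R→Q = 8+1 = 9, so the schedule takes 9 days.

9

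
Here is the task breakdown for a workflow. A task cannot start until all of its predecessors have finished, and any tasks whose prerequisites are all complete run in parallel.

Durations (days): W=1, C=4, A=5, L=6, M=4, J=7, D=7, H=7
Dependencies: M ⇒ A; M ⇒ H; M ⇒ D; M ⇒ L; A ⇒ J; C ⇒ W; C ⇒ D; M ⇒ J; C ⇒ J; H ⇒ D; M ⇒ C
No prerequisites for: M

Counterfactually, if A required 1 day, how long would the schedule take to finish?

18

Baseline: M→H→D = 4+7+7 = 18 → 18 days.
A has 2 days of float (longest path through it is 16).
The critical path is still M→H→D; finish is now 18 days.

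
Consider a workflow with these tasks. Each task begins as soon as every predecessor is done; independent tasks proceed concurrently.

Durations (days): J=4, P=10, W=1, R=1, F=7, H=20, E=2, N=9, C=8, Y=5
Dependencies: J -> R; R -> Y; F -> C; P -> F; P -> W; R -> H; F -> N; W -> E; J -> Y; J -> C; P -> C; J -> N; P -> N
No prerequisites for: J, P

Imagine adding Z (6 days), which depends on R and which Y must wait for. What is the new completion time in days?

26

Originally the plan takes 26 days.
With Z inserted, Y now waits for max(R, J, Z).
New critical path: P→F→N = 10+7+9 = 26 ⇒ 26 days.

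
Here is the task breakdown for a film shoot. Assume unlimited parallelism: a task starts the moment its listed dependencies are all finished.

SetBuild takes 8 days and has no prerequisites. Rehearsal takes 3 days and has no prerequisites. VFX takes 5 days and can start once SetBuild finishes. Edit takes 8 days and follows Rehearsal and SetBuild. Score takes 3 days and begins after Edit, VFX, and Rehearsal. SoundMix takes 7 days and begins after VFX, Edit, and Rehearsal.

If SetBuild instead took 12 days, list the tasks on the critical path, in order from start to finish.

Critical path before the change: SetBuild→Edit→SoundMix = 8+8+7 = 23 giving 23 days.
Since SetBuild is critical, the +4 change carries straight to that chain (now 27 days).
No other chain overtakes it, so the finish is 27 days.

SetBuild, Edit, SoundMix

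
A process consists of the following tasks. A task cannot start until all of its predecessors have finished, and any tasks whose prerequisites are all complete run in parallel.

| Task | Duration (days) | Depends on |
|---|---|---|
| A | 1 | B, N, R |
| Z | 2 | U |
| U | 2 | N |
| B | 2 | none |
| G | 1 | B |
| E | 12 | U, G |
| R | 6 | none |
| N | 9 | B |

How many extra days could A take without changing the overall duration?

B→N→U→E = 2+9+2+12 = 25 sets the makespan at 25 days.
A finishes as early as 12 and must finish by 25.
Slack of A = 24 − 11 = 13 days.

13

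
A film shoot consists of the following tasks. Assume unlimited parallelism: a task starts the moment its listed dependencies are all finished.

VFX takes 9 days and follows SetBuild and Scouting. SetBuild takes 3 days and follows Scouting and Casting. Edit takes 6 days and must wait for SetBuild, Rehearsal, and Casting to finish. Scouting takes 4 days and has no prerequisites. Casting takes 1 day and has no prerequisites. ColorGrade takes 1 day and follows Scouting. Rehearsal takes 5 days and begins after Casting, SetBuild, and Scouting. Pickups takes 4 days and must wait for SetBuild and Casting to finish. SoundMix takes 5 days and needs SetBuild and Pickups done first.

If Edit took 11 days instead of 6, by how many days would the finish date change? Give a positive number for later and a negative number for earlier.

The binding path is Scouting→SetBuild→Rehearsal→Edit = 4+3+5+6 = 18; finish at 18 days.
Since Edit is critical, the +5 change carries straight to that chain (now 23 days).
That remains the longest chain; total 23 days.
Change in finish: 23 − 18 = +5 days.

5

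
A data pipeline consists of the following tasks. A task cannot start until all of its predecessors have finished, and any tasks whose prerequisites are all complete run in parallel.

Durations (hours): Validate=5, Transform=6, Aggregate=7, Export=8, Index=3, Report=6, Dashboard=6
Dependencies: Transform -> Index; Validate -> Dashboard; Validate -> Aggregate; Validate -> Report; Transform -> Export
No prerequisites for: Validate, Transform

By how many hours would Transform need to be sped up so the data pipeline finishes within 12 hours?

Current finish: 14 hours; target: 12.
Transform is on every critical path, so each hour cut from Transform cuts the finish by one (this holds down to a finish of 12).
Need 14 − 12 = 2 hours off Transform → Transform becomes 4 hours, finish becomes 12.

2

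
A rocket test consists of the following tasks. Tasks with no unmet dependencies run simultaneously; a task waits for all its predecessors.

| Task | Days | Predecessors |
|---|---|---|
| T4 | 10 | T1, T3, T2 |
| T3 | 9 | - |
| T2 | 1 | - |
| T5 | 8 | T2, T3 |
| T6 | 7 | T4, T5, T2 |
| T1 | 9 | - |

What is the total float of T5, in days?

2

The longest chain is T1→T4→T6 = 9+10+7 = 26; overall finish 26 days.
The longest chain containing T5 totals 24 days.
Float = 26 − 24 = 2.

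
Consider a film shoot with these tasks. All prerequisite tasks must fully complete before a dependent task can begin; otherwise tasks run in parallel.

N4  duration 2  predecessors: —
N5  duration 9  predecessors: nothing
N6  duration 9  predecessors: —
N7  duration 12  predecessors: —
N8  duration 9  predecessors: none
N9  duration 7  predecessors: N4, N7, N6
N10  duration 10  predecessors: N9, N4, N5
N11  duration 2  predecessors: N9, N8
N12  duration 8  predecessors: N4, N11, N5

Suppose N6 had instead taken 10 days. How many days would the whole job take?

29

The binding path is N7→N9→N10 = 12+7+10 = 29; finish at 29 days.
The longest path through N6 is only 26 days, so N6 has float 3.
That remains the longest chain; total 29 days.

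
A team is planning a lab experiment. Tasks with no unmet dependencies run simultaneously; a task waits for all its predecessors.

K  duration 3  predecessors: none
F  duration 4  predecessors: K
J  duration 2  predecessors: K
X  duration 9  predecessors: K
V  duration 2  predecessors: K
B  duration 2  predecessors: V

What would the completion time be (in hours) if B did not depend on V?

12

Before: longest chain K→X = 3+9 = 12, finish 12.
Without V→B, B's earliest start moves from 5 to 0.
After: K→X = 3+9 = 12 → 12 hours.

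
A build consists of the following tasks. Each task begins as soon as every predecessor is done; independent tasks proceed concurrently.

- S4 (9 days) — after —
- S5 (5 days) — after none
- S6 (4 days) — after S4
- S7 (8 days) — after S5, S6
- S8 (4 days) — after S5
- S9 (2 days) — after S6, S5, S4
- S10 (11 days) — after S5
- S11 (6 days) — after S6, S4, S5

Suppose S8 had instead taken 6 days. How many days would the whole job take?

Actual critical path: S4→S6→S7 = 9+4+8 = 21 ⇒ 21 days.
S8 is off the critical path — its longest chain is 9 days, giving 12 of slack.
No other chain overtakes it, so the finish is 21 days.

21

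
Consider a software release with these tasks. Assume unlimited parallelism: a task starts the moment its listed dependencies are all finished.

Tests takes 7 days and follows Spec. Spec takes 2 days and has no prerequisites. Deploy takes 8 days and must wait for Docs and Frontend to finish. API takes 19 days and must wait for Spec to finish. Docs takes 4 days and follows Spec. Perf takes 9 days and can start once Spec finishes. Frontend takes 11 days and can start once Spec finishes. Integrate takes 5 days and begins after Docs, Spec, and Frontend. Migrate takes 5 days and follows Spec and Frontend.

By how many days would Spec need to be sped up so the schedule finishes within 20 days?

1

Current finish: 21 days; target: 20.
Spec is on every critical path, so each day cut from Spec cuts the finish by one (this holds down to a finish of 20).
Need 21 − 20 = 1 day off Spec → Spec becomes 1 day, finish becomes 20.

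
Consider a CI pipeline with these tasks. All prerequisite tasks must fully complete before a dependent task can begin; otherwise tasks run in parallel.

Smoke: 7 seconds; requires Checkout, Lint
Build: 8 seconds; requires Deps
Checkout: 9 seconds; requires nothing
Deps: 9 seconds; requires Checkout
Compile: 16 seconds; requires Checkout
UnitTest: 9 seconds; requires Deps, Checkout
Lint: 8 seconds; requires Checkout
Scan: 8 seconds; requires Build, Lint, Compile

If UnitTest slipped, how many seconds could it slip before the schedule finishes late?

7

The longest chain is Checkout→Deps→Build→Scan = 9+9+8+8 = 34; overall finish 34 seconds.
Longest path through UnitTest: 27 seconds (earliest finish 27, latest finish 34).
Float = 34 − 27 = 7.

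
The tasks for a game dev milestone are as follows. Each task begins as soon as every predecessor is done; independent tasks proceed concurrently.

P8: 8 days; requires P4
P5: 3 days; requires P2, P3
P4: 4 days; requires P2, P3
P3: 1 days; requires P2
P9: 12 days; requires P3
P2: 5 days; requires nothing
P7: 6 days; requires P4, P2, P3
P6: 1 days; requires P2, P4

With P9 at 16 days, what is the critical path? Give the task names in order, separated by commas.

P2, P3, P9

As given, the longest chain is P2→P3→P9 = 5+1+12 = 18, so the finish is 18 days.
P9 is on the critical path; changing it to 16 makes that path 22 days.
That remains the longest chain; total 22 days.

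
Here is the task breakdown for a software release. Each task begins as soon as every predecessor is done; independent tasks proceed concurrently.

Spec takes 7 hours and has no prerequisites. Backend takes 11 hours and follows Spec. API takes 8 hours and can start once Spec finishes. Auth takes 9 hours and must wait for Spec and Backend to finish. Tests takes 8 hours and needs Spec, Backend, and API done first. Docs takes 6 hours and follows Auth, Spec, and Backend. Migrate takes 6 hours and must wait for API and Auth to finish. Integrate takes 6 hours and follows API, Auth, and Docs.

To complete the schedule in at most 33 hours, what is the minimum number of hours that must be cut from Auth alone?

6

Current finish: 39 hours; target: 33.
Auth is on every critical path, so each hour cut from Auth cuts the finish by one (this holds down to a finish of 31).
Need 39 − 33 = 6 hours off Auth → Auth becomes 3 hours, finish becomes 33.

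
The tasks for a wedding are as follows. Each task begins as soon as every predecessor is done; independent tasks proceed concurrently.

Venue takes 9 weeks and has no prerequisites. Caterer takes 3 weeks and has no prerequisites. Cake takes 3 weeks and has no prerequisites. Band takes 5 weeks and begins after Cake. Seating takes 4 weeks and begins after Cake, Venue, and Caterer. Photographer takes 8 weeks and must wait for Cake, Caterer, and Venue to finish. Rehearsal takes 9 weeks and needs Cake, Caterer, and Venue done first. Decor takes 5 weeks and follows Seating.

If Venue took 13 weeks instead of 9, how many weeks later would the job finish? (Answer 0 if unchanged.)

4

Baseline: Venue→Seating→Decor = 9+4+5 = 18 → 18 weeks.
Since Venue is critical, the +4 change carries straight to that chain (now 22 weeks).
That remains the longest chain; total 22 weeks.
Change in finish: 22 − 18 = +4 weeks.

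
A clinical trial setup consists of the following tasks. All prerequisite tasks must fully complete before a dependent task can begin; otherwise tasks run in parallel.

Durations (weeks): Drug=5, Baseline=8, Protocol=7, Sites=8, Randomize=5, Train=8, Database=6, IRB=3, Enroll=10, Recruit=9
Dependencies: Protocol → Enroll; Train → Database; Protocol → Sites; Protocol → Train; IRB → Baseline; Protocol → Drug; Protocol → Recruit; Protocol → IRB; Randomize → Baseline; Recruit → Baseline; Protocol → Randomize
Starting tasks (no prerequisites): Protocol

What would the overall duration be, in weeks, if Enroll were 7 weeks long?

The binding path is Protocol→Recruit→Baseline = 7+9+8 = 24; finish at 24 weeks.
Enroll is off the critical path — its longest chain is 17 weeks, giving 7 of slack.
That remains the longest chain; total 24 weeks.

24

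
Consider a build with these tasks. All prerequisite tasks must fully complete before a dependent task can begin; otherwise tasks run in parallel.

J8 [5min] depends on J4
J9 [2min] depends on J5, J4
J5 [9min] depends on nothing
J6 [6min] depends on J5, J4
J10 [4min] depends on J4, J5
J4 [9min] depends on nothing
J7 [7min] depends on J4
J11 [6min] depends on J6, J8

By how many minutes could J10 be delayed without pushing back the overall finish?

J4→J6→J11 = 9+6+6 = 21 sets the makespan at 21 minutes.
The longest chain containing J10 totals 13 minutes.
Float = 21 − 13 = 8.

8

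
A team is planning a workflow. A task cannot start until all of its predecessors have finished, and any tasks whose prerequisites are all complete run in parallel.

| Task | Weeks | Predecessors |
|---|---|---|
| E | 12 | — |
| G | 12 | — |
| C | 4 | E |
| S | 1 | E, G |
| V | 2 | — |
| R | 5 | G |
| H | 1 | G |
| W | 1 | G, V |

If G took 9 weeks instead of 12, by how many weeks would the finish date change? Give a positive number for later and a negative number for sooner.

As given, the longest chain is G→R = 12+5 = 17, so the finish is 17 weeks.
G is on the critical path; changing it to 9 makes that path 14 weeks.
Now E→C = 12+4 = 16 is longest, so the finish becomes 16 weeks.
Change in finish: 16 − 17 = -1 weeks.

-1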